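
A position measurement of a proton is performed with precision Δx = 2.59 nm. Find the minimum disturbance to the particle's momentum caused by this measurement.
2.036 × 10^-26 kg·m/s

The uncertainty principle implies that measuring position disturbs momentum:
ΔxΔp ≥ ℏ/2

When we measure position with precision Δx, we necessarily introduce a momentum uncertainty:
Δp ≥ ℏ/(2Δx)
Δp_min = (1.055e-34 J·s) / (2 × 2.590e-09 m)
Δp_min = 2.036e-26 kg·m/s

The more precisely we measure position, the greater the momentum disturbance.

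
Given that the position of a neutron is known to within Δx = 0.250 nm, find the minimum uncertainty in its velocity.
125.924 m/s

Using the Heisenberg uncertainty principle and Δp = mΔv:
ΔxΔp ≥ ℏ/2
Δx(mΔv) ≥ ℏ/2

The minimum uncertainty in velocity is:
Δv_min = ℏ/(2mΔx)
Δv_min = (1.055e-34 J·s) / (2 × 1.675e-27 kg × 2.500e-10 m)
Δv_min = 1.259e+02 m/s = 125.924 m/s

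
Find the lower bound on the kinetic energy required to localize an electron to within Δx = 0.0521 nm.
3.509 eV

Localizing a particle requires giving it sufficient momentum uncertainty:

1. From uncertainty principle: Δp ≥ ℏ/(2Δx)
   Δp_min = (1.055e-34 J·s) / (2 × 5.210e-11 m)
   Δp_min = 1.012e-24 kg·m/s

2. This momentum uncertainty corresponds to kinetic energy:
   KE ≈ (Δp)²/(2m) = (1.012e-24)²/(2 × 9.109e-31 kg)
   KE = 5.622e-19 J = 3.509 eV

Tighter localization requires more energy.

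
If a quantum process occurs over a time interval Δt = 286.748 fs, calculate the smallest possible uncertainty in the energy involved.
1.148 meV

Using the energy-time uncertainty principle:
ΔEΔt ≥ ℏ/2

The minimum uncertainty in energy is:
ΔE_min = ℏ/(2Δt)
ΔE_min = (1.055e-34 J·s) / (2 × 2.867e-13 s)
ΔE_min = 1.839e-22 J = 1.148 meV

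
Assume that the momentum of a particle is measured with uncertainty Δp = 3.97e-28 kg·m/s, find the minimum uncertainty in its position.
132.818 nm

Using the Heisenberg uncertainty principle:
ΔxΔp ≥ ℏ/2

The minimum uncertainty in position is:
Δx_min = ℏ/(2Δp)
Δx_min = (1.055e-34 J·s) / (2 × 3.970e-28 kg·m/s)
Δx_min = 1.328e-07 m = 132.818 nm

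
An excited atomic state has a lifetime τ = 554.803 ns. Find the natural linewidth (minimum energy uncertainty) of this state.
593.194 peV

Using the energy-time uncertainty principle:
ΔEΔt ≥ ℏ/2

The lifetime τ represents the time uncertainty Δt.
The natural linewidth (minimum energy uncertainty) is:

ΔE = ℏ/(2τ)
ΔE = (1.055e-34 J·s) / (2 × 5.548e-07 s)
ΔE = 9.504e-29 J = 593.194 peV

This natural linewidth limits the precision of spectroscopic measurements.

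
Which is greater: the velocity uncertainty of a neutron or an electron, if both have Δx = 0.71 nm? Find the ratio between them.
The electron has the larger minimum velocity uncertainty, by a ratio of 1838.7.

For both particles, Δp_min = ℏ/(2Δx) = 7.427e-26 kg·m/s (same for both).

The velocity uncertainty is Δv = Δp/m:
- neutron: Δv = 7.427e-26 / 1.675e-27 = 4.434e+01 m/s = 44.340 m/s
- electron: Δv = 7.427e-26 / 9.109e-31 = 8.153e+04 m/s = 81.527 km/s

Ratio: 8.153e+04 / 4.434e+01 = 1838.7

The lighter particle has larger velocity uncertainty because Δv ∝ 1/m.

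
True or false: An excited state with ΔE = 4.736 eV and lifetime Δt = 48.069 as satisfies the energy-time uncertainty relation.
No, it violates the uncertainty relation.

Calculate the product ΔEΔt:
ΔE = 4.736 eV = 7.588e-19 J
ΔEΔt = (7.588e-19 J) × (4.807e-17 s)
ΔEΔt = 3.647e-35 J·s

Compare to the minimum allowed value ℏ/2:
ℏ/2 = 5.273e-35 J·s

Since ΔEΔt = 3.647e-35 J·s < 5.273e-35 J·s = ℏ/2,
this violates the uncertainty relation.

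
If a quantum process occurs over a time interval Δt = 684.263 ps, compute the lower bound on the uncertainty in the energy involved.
480.964 neV

Using the energy-time uncertainty principle:
ΔEΔt ≥ ℏ/2

The minimum uncertainty in energy is:
ΔE_min = ℏ/(2Δt)
ΔE_min = (1.055e-34 J·s) / (2 × 6.843e-10 s)
ΔE_min = 7.706e-26 J = 480.964 neV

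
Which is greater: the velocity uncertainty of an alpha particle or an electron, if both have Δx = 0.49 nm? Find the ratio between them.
The electron has the larger minimum velocity uncertainty, by a ratio of 7294.3.

For both particles, Δp_min = ℏ/(2Δx) = 1.076e-25 kg·m/s (same for both).

The velocity uncertainty is Δv = Δp/m:
- alpha particle: Δv = 1.076e-25 / 6.645e-27 = 1.619e+01 m/s = 16.195 m/s
- electron: Δv = 1.076e-25 / 9.109e-31 = 1.181e+05 m/s = 118.130 km/s

Ratio: 1.181e+05 / 1.619e+01 = 7294.3

The lighter particle has larger velocity uncertainty because Δv ∝ 1/m.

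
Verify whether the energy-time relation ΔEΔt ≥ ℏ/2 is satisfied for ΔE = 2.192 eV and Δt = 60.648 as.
No, it violates the uncertainty relation.

Calculate the product ΔEΔt:
ΔE = 2.192 eV = 3.512e-19 J
ΔEΔt = (3.512e-19 J) × (6.065e-17 s)
ΔEΔt = 2.130e-35 J·s

Compare to the minimum allowed value ℏ/2:
ℏ/2 = 5.273e-35 J·s

Since ΔEΔt = 2.130e-35 J·s < 5.273e-35 J·s = ℏ/2,
this violates the uncertainty relation.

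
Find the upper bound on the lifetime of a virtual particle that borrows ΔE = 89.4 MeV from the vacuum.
3.681 ys

Using the energy-time uncertainty principle:
ΔEΔt ≥ ℏ/2

For a virtual particle borrowing energy ΔE, the maximum lifetime is:
Δt_max = ℏ/(2ΔE)

Converting energy:
ΔE = 89.4 MeV = 1.432e-11 J

Δt_max = (1.055e-34 J·s) / (2 × 1.432e-11 J)
Δt_max = 3.681e-24 s = 3.681 ys

Virtual particles with higher borrowed energy exist for shorter times.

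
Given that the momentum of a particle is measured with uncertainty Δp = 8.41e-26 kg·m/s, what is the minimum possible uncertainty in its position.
626.975 pm

Using the Heisenberg uncertainty principle:
ΔxΔp ≥ ℏ/2

The minimum uncertainty in position is:
Δx_min = ℏ/(2Δp)
Δx_min = (1.055e-34 J·s) / (2 × 8.410e-26 kg·m/s)
Δx_min = 6.270e-10 m = 626.975 pm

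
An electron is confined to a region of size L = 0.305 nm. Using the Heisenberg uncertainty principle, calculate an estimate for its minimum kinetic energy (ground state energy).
102.391 meV

Using the uncertainty principle to estimate ground state energy:

1. The position uncertainty is approximately the confinement size:
   Δx ≈ L = 3.050e-10 m

2. From ΔxΔp ≥ ℏ/2, the minimum momentum uncertainty is:
   Δp ≈ ℏ/(2L) = 1.729e-25 kg·m/s

3. The kinetic energy is approximately:
   KE ≈ (Δp)²/(2m) = (1.729e-25)²/(2 × 9.109e-31 kg)
   KE ≈ 1.640e-20 J = 102.391 meV

This is an order-of-magnitude estimate of the ground state energy.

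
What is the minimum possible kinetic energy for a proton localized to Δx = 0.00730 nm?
97.344 meV

Localizing a particle requires giving it sufficient momentum uncertainty:

1. From uncertainty principle: Δp ≥ ℏ/(2Δx)
   Δp_min = (1.055e-34 J·s) / (2 × 7.300e-12 m)
   Δp_min = 7.223e-24 kg·m/s

2. This momentum uncertainty corresponds to kinetic energy:
   KE ≈ (Δp)²/(2m) = (7.223e-24)²/(2 × 1.673e-27 kg)
   KE = 1.560e-20 J = 97.344 meV

Tighter localization requires more energy.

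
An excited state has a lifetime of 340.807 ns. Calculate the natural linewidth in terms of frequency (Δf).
233.497 kHz

Using the energy-time uncertainty principle and E = hf:
ΔEΔt ≥ ℏ/2
hΔf·Δt ≥ ℏ/2

The minimum frequency uncertainty is:
Δf = ℏ/(2hτ) = 1/(4πτ)
Δf = 1/(4π × 3.408e-07 s)
Δf = 2.335e+05 Hz = 233.497 kHz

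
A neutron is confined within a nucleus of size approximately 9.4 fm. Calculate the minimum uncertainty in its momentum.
5.609 × 10^-21 kg·m/s

Using the Heisenberg uncertainty principle:
ΔxΔp ≥ ℏ/2

With Δx ≈ L = 9.400e-15 m (the confinement size):
Δp_min = ℏ/(2Δx)
Δp_min = (1.055e-34 J·s) / (2 × 9.400e-15 m)
Δp_min = 5.609e-21 kg·m/s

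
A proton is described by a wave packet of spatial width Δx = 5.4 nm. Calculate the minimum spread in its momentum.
9.765 × 10^-27 kg·m/s

For a wave packet, the spatial width Δx and momentum spread Δp are related by the uncertainty principle:
ΔxΔp ≥ ℏ/2

The minimum momentum spread is:
Δp_min = ℏ/(2Δx)
Δp_min = (1.055e-34 J·s) / (2 × 5.400e-09 m)
Δp_min = 9.765e-27 kg·m/s

A wave packet cannot have both a well-defined position and well-defined momentum.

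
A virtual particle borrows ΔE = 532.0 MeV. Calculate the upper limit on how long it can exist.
6.186 × 10^-25 s

Using the energy-time uncertainty principle:
ΔEΔt ≥ ℏ/2

For a virtual particle borrowing energy ΔE, the maximum lifetime is:
Δt_max = ℏ/(2ΔE)

Converting energy:
ΔE = 532.0 MeV = 8.524e-11 J

Δt_max = (1.055e-34 J·s) / (2 × 8.524e-11 J)
Δt_max = 6.186e-25 s = 6.186 × 10^-25 s

Virtual particles with higher borrowed energy exist for shorter times.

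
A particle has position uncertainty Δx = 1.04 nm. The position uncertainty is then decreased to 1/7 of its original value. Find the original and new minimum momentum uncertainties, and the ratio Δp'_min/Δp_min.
Original Δp_min = 5.070 × 10^-26 kg·m/s; new Δp'_min = 3.549 × 10^-25 kg·m/s; ratio Δp'_min/Δp_min = 7.

From the uncertainty principle ΔxΔp ≥ ℏ/2, the minimum momentum uncertainty is Δp_min = ℏ/(2Δx).

Original (Δx = 1.04 nm = 1.040e-09 m):
Δp_min = (1.055e-34 J·s)/(2 × 1.040e-09 m) = 5.070e-26 kg·m/s

When Δx → (1/7)Δx:
Δp'_min = ℏ/(2 × (1/7)Δx) = 7 × ℏ/(2Δx) = 7 × Δp_min
Δp'_min = 7 × 5.070e-26 kg·m/s = 3.549e-25 kg·m/s

Since Δp_min ∝ 1/Δx, when Δx is decreased to 1/7 of its original value, Δp_min increases to 7 times its original value.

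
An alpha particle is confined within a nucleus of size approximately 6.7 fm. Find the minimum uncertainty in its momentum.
7.870 × 10^-21 kg·m/s

Using the Heisenberg uncertainty principle:
ΔxΔp ≥ ℏ/2

With Δx ≈ L = 6.700e-15 m (the confinement size):
Δp_min = ℏ/(2Δx)
Δp_min = (1.055e-34 J·s) / (2 × 6.700e-15 m)
Δp_min = 7.870e-21 kg·m/s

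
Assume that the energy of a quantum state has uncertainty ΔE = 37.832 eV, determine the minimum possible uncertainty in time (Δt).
8.699 as

Using the energy-time uncertainty principle:
ΔEΔt ≥ ℏ/2

The minimum uncertainty in time is:
Δt_min = ℏ/(2ΔE)
Δt_min = (1.055e-34 J·s) / (2 × 6.061e-18 J)
Δt_min = 8.699e-18 s = 8.699 as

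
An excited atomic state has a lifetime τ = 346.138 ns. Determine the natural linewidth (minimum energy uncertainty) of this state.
950.794 peV

Using the energy-time uncertainty principle:
ΔEΔt ≥ ℏ/2

The lifetime τ represents the time uncertainty Δt.
The natural linewidth (minimum energy uncertainty) is:

ΔE = ℏ/(2τ)
ΔE = (1.055e-34 J·s) / (2 × 3.461e-07 s)
ΔE = 1.523e-28 J = 950.794 peV

This natural linewidth limits the precision of spectroscopic measurements.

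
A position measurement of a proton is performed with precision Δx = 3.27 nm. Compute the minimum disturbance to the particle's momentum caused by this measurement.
1.612 × 10^-26 kg·m/s

The uncertainty principle implies that measuring position disturbs momentum:
ΔxΔp ≥ ℏ/2

When we measure position with precision Δx, we necessarily introduce a momentum uncertainty:
Δp ≥ ℏ/(2Δx)
Δp_min = (1.055e-34 J·s) / (2 × 3.270e-09 m)
Δp_min = 1.612e-26 kg·m/s

The more precisely we measure position, the greater the momentum disturbance.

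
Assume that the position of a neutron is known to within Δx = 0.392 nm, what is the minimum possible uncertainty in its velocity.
80.309 m/s

Using the Heisenberg uncertainty principle and Δp = mΔv:
ΔxΔp ≥ ℏ/2
Δx(mΔv) ≥ ℏ/2

The minimum uncertainty in velocity is:
Δv_min = ℏ/(2mΔx)
Δv_min = (1.055e-34 J·s) / (2 × 1.675e-27 kg × 3.920e-10 m)
Δv_min = 8.031e+01 m/s = 80.309 m/s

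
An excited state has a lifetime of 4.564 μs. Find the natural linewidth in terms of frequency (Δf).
17.436 kHz

Using the energy-time uncertainty principle and E = hf:
ΔEΔt ≥ ℏ/2
hΔf·Δt ≥ ℏ/2

The minimum frequency uncertainty is:
Δf = ℏ/(2hτ) = 1/(4πτ)
Δf = 1/(4π × 4.564e-06 s)
Δf = 1.744e+04 Hz = 17.436 kHz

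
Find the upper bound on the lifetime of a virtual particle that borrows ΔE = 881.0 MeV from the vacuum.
3.736 × 10^-25 s

Using the energy-time uncertainty principle:
ΔEΔt ≥ ℏ/2

For a virtual particle borrowing energy ΔE, the maximum lifetime is:
Δt_max = ℏ/(2ΔE)

Converting energy:
ΔE = 881.0 MeV = 1.412e-10 J

Δt_max = (1.055e-34 J·s) / (2 × 1.412e-10 J)
Δt_max = 3.736e-25 s = 3.736 × 10^-25 s

Virtual particles with higher borrowed energy exist for shorter times.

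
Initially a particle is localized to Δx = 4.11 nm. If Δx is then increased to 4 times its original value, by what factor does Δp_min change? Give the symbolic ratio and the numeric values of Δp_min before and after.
Original Δp_min = 1.283 × 10^-26 kg·m/s; new Δp'_min = 3.207 × 10^-27 kg·m/s; ratio Δp'_min/Δp_min = 1/4.

From the uncertainty principle ΔxΔp ≥ ℏ/2, the minimum momentum uncertainty is Δp_min = ℏ/(2Δx).

Original (Δx = 4.11 nm = 4.110e-09 m):
Δp_min = (1.055e-34 J·s)/(2 × 4.110e-09 m) = 1.283e-26 kg·m/s

When Δx → 4Δx:
Δp'_min = ℏ/(2 × 4Δx) = (1/4) × ℏ/(2Δx) = (1/4) × Δp_min
Δp'_min = 1/4 × 1.283e-26 kg·m/s = 3.207e-27 kg·m/s

Since Δp_min ∝ 1/Δx, when Δx is increased to 4 times its original value, Δp_min decreases to 1/4 of its original value.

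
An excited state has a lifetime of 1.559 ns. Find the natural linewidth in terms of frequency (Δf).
51.044 MHz

Using the energy-time uncertainty principle and E = hf:
ΔEΔt ≥ ℏ/2
hΔf·Δt ≥ ℏ/2

The minimum frequency uncertainty is:
Δf = ℏ/(2hτ) = 1/(4πτ)
Δf = 1/(4π × 1.559e-09 s)
Δf = 5.104e+07 Hz = 51.044 MHz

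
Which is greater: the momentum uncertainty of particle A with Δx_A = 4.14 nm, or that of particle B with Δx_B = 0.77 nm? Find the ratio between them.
Particle B has the larger minimum momentum uncertainty, by a factor of 5.38.

For each particle, the minimum momentum uncertainty is Δp_min = ℏ/(2Δx):

Particle A: Δp_A = ℏ/(2×4.140e-09 m) = 1.274e-26 kg·m/s
Particle B: Δp_B = ℏ/(2×7.700e-10 m) = 6.848e-26 kg·m/s

Ratio: Δp_B/Δp_A = 5.38

Since Δp_min ∝ 1/Δx, the particle with smaller position uncertainty (B) has larger momentum uncertainty.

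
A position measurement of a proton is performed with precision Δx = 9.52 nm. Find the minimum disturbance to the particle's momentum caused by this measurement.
5.539 × 10^-27 kg·m/s

The uncertainty principle implies that measuring position disturbs momentum:
ΔxΔp ≥ ℏ/2

When we measure position with precision Δx, we necessarily introduce a momentum uncertainty:
Δp ≥ ℏ/(2Δx)
Δp_min = (1.055e-34 J·s) / (2 × 9.520e-09 m)
Δp_min = 5.539e-27 kg·m/s

The more precisely we measure position, the greater the momentum disturbance.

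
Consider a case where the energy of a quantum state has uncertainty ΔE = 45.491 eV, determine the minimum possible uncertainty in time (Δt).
7.235 as

Using the energy-time uncertainty principle:
ΔEΔt ≥ ℏ/2

The minimum uncertainty in time is:
Δt_min = ℏ/(2ΔE)
Δt_min = (1.055e-34 J·s) / (2 × 7.288e-18 J)
Δt_min = 7.235e-18 s = 7.235 as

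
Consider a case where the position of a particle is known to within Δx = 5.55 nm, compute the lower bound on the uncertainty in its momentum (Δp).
9.501 × 10^-27 kg·m/s

Using the Heisenberg uncertainty principle:
ΔxΔp ≥ ℏ/2

The minimum uncertainty in momentum is:
Δp_min = ℏ/(2Δx)
Δp_min = (1.055e-34 J·s) / (2 × 5.550e-09 m)
Δp_min = 9.501e-27 kg·m/s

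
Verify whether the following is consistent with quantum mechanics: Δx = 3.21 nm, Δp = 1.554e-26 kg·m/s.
No, it violates the uncertainty principle (impossible measurement).

Calculate the product ΔxΔp:
ΔxΔp = (3.210e-09 m) × (1.554e-26 kg·m/s)
ΔxΔp = 4.988e-35 J·s

Compare to the minimum allowed value ℏ/2:
ℏ/2 = 5.273e-35 J·s

Since ΔxΔp = 4.988e-35 J·s < 5.273e-35 J·s = ℏ/2,
the measurement violates the uncertainty principle.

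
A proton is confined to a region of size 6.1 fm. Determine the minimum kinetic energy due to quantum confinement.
139.410 keV

Using the uncertainty principle:

1. Position uncertainty: Δx ≈ 6.100e-15 m
2. Minimum momentum uncertainty: Δp = ℏ/(2Δx) = 8.644e-21 kg·m/s
3. Minimum kinetic energy:
   KE = (Δp)²/(2m) = (8.644e-21)²/(2 × 1.673e-27 kg)
   KE = 2.234e-14 J = 139.410 keV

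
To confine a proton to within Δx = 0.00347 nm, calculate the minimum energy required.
430.819 meV

Localizing a particle requires giving it sufficient momentum uncertainty:

1. From uncertainty principle: Δp ≥ ℏ/(2Δx)
   Δp_min = (1.055e-34 J·s) / (2 × 3.470e-12 m)
   Δp_min = 1.520e-23 kg·m/s

2. This momentum uncertainty corresponds to kinetic energy:
   KE ≈ (Δp)²/(2m) = (1.520e-23)²/(2 × 1.673e-27 kg)
   KE = 6.902e-20 J = 430.819 meV

Tighter localization requires more energy.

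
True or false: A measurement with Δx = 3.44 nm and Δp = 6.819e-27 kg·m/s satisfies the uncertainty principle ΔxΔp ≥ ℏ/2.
No, it violates the uncertainty principle (impossible measurement).

Calculate the product ΔxΔp:
ΔxΔp = (3.440e-09 m) × (6.819e-27 kg·m/s)
ΔxΔp = 2.346e-35 J·s

Compare to the minimum allowed value ℏ/2:
ℏ/2 = 5.273e-35 J·s

Since ΔxΔp = 2.346e-35 J·s < 5.273e-35 J·s = ℏ/2,
the measurement violates the uncertainty principle.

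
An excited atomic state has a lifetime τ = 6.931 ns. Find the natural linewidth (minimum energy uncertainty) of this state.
47.483 neV

Using the energy-time uncertainty principle:
ΔEΔt ≥ ℏ/2

The lifetime τ represents the time uncertainty Δt.
The natural linewidth (minimum energy uncertainty) is:

ΔE = ℏ/(2τ)
ΔE = (1.055e-34 J·s) / (2 × 6.931e-09 s)
ΔE = 7.608e-27 J = 47.483 neV

This natural linewidth limits the precision of spectroscopic measurements.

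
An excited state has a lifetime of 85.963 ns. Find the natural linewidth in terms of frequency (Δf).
925.718 kHz

Using the energy-time uncertainty principle and E = hf:
ΔEΔt ≥ ℏ/2
hΔf·Δt ≥ ℏ/2

The minimum frequency uncertainty is:
Δf = ℏ/(2hτ) = 1/(4πτ)
Δf = 1/(4π × 8.596e-08 s)
Δf = 9.257e+05 Hz = 925.718 kHz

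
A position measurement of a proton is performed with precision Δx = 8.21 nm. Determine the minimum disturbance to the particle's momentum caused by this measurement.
6.422 × 10^-27 kg·m/s

The uncertainty principle implies that measuring position disturbs momentum:
ΔxΔp ≥ ℏ/2

When we measure position with precision Δx, we necessarily introduce a momentum uncertainty:
Δp ≥ ℏ/(2Δx)
Δp_min = (1.055e-34 J·s) / (2 × 8.210e-09 m)
Δp_min = 6.422e-27 kg·m/s

The more precisely we measure position, the greater the momentum disturbance.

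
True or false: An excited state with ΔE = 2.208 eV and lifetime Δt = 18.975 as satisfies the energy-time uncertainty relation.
No, it violates the uncertainty relation.

Calculate the product ΔEΔt:
ΔE = 2.208 eV = 3.538e-19 J
ΔEΔt = (3.538e-19 J) × (1.898e-17 s)
ΔEΔt = 6.713e-36 J·s

Compare to the minimum allowed value ℏ/2:
ℏ/2 = 5.273e-35 J·s

Since ΔEΔt = 6.713e-36 J·s < 5.273e-35 J·s = ℏ/2,
this violates the uncertainty relation.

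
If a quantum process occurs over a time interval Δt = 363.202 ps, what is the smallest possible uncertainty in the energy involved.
906.124 neV

Using the energy-time uncertainty principle:
ΔEΔt ≥ ℏ/2

The minimum uncertainty in energy is:
ΔE_min = ℏ/(2Δt)
ΔE_min = (1.055e-34 J·s) / (2 × 3.632e-10 s)
ΔE_min = 1.452e-25 J = 906.124 neV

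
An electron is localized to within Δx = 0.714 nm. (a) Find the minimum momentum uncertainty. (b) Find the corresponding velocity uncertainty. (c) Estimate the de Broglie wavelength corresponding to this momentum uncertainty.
(a) Δp_min = 7.385 × 10^-26 kg·m/s
(b) Δv_min = 81.070 km/s
(c) λ_dB = 8.972 nm

Step-by-step:

(a) From the uncertainty principle:
Δp_min = ℏ/(2Δx) = (1.055e-34 J·s)/(2 × 7.140e-10 m) = 7.385e-26 kg·m/s

(b) The velocity uncertainty:
Δv = Δp/m = (7.385e-26 kg·m/s)/(9.109e-31 kg) = 8.107e+04 m/s = 81.070 km/s

(c) The de Broglie wavelength for this momentum:
λ = h/p = (6.626e-34 J·s)/(7.385e-26 kg·m/s) = 8.972e-09 m = 8.972 nm

Note: The de Broglie wavelength is comparable to the localization size, as expected from wave-particle duality.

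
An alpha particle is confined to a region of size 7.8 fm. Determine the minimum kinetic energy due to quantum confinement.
21.463 keV

Using the uncertainty principle:

1. Position uncertainty: Δx ≈ 7.800e-15 m
2. Minimum momentum uncertainty: Δp = ℏ/(2Δx) = 6.760e-21 kg·m/s
3. Minimum kinetic energy:
   KE = (Δp)²/(2m) = (6.760e-21)²/(2 × 6.645e-27 kg)
   KE = 3.439e-15 J = 21.463 keV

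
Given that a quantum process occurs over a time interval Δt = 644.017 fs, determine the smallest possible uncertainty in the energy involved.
511.021 μeV

Using the energy-time uncertainty principle:
ΔEΔt ≥ ℏ/2

The minimum uncertainty in energy is:
ΔE_min = ℏ/(2Δt)
ΔE_min = (1.055e-34 J·s) / (2 × 6.440e-13 s)
ΔE_min = 8.187e-23 J = 511.021 μeV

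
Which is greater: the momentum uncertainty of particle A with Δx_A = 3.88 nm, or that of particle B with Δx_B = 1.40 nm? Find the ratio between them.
Particle B has the larger minimum momentum uncertainty, by a factor of 2.77.

For each particle, the minimum momentum uncertainty is Δp_min = ℏ/(2Δx):

Particle A: Δp_A = ℏ/(2×3.880e-09 m) = 1.359e-26 kg·m/s
Particle B: Δp_B = ℏ/(2×1.400e-09 m) = 3.766e-26 kg·m/s

Ratio: Δp_B/Δp_A = 2.77

Since Δp_min ∝ 1/Δx, the particle with smaller position uncertainty (B) has larger momentum uncertainty.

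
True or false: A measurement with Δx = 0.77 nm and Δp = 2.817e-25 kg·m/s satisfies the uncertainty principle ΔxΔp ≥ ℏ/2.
Yes, it satisfies the uncertainty principle.

Calculate the product ΔxΔp:
ΔxΔp = (7.700e-10 m) × (2.817e-25 kg·m/s)
ΔxΔp = 2.169e-34 J·s

Compare to the minimum allowed value ℏ/2:
ℏ/2 = 5.273e-35 J·s

Since ΔxΔp = 2.169e-34 J·s ≥ 5.273e-35 J·s = ℏ/2,
the measurement satisfies the uncertainty principle.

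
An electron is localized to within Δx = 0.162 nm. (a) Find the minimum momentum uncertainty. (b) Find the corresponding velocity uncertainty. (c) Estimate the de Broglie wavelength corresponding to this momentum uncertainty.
(a) Δp_min = 3.255 × 10^-25 kg·m/s
(b) Δv_min = 357.308 km/s
(c) λ_dB = 2.036 nm

Step-by-step:

(a) From the uncertainty principle:
Δp_min = ℏ/(2Δx) = (1.055e-34 J·s)/(2 × 1.620e-10 m) = 3.255e-25 kg·m/s

(b) The velocity uncertainty:
Δv = Δp/m = (3.255e-25 kg·m/s)/(9.109e-31 kg) = 3.573e+05 m/s = 357.308 km/s

(c) The de Broglie wavelength for this momentum:
λ = h/p = (6.626e-34 J·s)/(3.255e-25 kg·m/s) = 2.036e-09 m = 2.036 nm

Note: The de Broglie wavelength is comparable to the localization size, as expected from wave-particle duality.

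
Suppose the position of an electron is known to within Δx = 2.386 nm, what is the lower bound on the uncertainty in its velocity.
24.260 km/s

Using the Heisenberg uncertainty principle and Δp = mΔv:
ΔxΔp ≥ ℏ/2
Δx(mΔv) ≥ ℏ/2

The minimum uncertainty in velocity is:
Δv_min = ℏ/(2mΔx)
Δv_min = (1.055e-34 J·s) / (2 × 9.109e-31 kg × 2.386e-09 m)
Δv_min = 2.426e+04 m/s = 24.260 km/s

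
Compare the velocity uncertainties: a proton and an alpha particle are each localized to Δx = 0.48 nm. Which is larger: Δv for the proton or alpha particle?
The proton has the larger minimum velocity uncertainty, by a ratio of 4.0.

For both particles, Δp_min = ℏ/(2Δx) = 1.099e-25 kg·m/s (same for both).

The velocity uncertainty is Δv = Δp/m:
- proton: Δv = 1.099e-25 / 1.673e-27 = 6.568e+01 m/s = 65.676 m/s
- alpha particle: Δv = 1.099e-25 / 6.645e-27 = 1.653e+01 m/s = 16.532 m/s

Ratio: 6.568e+01 / 1.653e+01 = 4.0

The lighter particle has larger velocity uncertainty because Δv ∝ 1/m.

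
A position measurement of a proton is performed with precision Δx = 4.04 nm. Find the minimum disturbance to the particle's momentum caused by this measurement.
1.305 × 10^-26 kg·m/s

The uncertainty principle implies that measuring position disturbs momentum:
ΔxΔp ≥ ℏ/2

When we measure position with precision Δx, we necessarily introduce a momentum uncertainty:
Δp ≥ ℏ/(2Δx)
Δp_min = (1.055e-34 J·s) / (2 × 4.040e-09 m)
Δp_min = 1.305e-26 kg·m/s

The more precisely we measure position, the greater the momentum disturbance.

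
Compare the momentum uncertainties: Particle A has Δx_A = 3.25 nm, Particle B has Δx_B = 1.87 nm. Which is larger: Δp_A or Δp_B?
Particle B has the larger minimum momentum uncertainty, by a factor of 1.74.

For each particle, the minimum momentum uncertainty is Δp_min = ℏ/(2Δx):

Particle A: Δp_A = ℏ/(2×3.250e-09 m) = 1.622e-26 kg·m/s
Particle B: Δp_B = ℏ/(2×1.870e-09 m) = 2.820e-26 kg·m/s

Ratio: Δp_B/Δp_A = 1.74

Since Δp_min ∝ 1/Δx, the particle with smaller position uncertainty (B) has larger momentum uncertainty.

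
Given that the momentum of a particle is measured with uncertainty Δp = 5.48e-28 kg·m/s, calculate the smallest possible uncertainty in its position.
96.220 nm

Using the Heisenberg uncertainty principle:
ΔxΔp ≥ ℏ/2

The minimum uncertainty in position is:
Δx_min = ℏ/(2Δp)
Δx_min = (1.055e-34 J·s) / (2 × 5.480e-28 kg·m/s)
Δx_min = 9.622e-08 m = 96.220 nm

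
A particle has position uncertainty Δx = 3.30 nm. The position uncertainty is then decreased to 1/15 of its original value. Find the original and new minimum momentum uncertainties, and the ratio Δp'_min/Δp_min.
Original Δp_min = 1.598 × 10^-26 kg·m/s; new Δp'_min = 2.397 × 10^-25 kg·m/s; ratio Δp'_min/Δp_min = 15.

From the uncertainty principle ΔxΔp ≥ ℏ/2, the minimum momentum uncertainty is Δp_min = ℏ/(2Δx).

Original (Δx = 3.30 nm = 3.300e-09 m):
Δp_min = (1.055e-34 J·s)/(2 × 3.300e-09 m) = 1.598e-26 kg·m/s

When Δx → (1/15)Δx:
Δp'_min = ℏ/(2 × (1/15)Δx) = 15 × ℏ/(2Δx) = 15 × Δp_min
Δp'_min = 15 × 1.598e-26 kg·m/s = 2.397e-25 kg·m/s

Since Δp_min ∝ 1/Δx, when Δx is decreased to 1/15 of its original value, Δp_min increases to 15 times its original value.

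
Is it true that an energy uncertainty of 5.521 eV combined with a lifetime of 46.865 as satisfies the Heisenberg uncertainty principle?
No, it violates the uncertainty relation.

Calculate the product ΔEΔt:
ΔE = 5.521 eV = 8.846e-19 J
ΔEΔt = (8.846e-19 J) × (4.687e-17 s)
ΔEΔt = 4.145e-35 J·s

Compare to the minimum allowed value ℏ/2:
ℏ/2 = 5.273e-35 J·s

Since ΔEΔt = 4.145e-35 J·s < 5.273e-35 J·s = ℏ/2,
this violates the uncertainty relation.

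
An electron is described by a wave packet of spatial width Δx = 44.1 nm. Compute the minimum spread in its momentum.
1.196 × 10^-27 kg·m/s

For a wave packet, the spatial width Δx and momentum spread Δp are related by the uncertainty principle:
ΔxΔp ≥ ℏ/2

The minimum momentum spread is:
Δp_min = ℏ/(2Δx)
Δp_min = (1.055e-34 J·s) / (2 × 4.410e-08 m)
Δp_min = 1.196e-27 kg·m/s

A wave packet cannot have both a well-defined position and well-defined momentum.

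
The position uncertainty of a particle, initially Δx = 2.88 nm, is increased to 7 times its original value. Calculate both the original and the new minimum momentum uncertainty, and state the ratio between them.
Original Δp_min = 1.831 × 10^-26 kg·m/s; new Δp'_min = 2.616 × 10^-27 kg·m/s; ratio Δp'_min/Δp_min = 1/7.

From the uncertainty principle ΔxΔp ≥ ℏ/2, the minimum momentum uncertainty is Δp_min = ℏ/(2Δx).

Original (Δx = 2.88 nm = 2.880e-09 m):
Δp_min = (1.055e-34 J·s)/(2 × 2.880e-09 m) = 1.831e-26 kg·m/s

When Δx → 7Δx:
Δp'_min = ℏ/(2 × 7Δx) = (1/7) × ℏ/(2Δx) = (1/7) × Δp_min
Δp'_min = 1/7 × 1.831e-26 kg·m/s = 2.616e-27 kg·m/s

Since Δp_min ∝ 1/Δx, when Δx is increased to 7 times its original value, Δp_min decreases to 1/7 of its original value.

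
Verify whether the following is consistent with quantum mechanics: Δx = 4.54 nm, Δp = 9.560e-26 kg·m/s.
Yes, it satisfies the uncertainty principle.

Calculate the product ΔxΔp:
ΔxΔp = (4.540e-09 m) × (9.560e-26 kg·m/s)
ΔxΔp = 4.340e-34 J·s

Compare to the minimum allowed value ℏ/2:
ℏ/2 = 5.273e-35 J·s

Since ΔxΔp = 4.340e-34 J·s ≥ 5.273e-35 J·s = ℏ/2,
the measurement satisfies the uncertainty principle.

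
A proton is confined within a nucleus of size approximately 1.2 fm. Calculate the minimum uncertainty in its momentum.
4.394 × 10^-20 kg·m/s

Using the Heisenberg uncertainty principle:
ΔxΔp ≥ ℏ/2

With Δx ≈ L = 1.200e-15 m (the confinement size):
Δp_min = ℏ/(2Δx)
Δp_min = (1.055e-34 J·s) / (2 × 1.200e-15 m)
Δp_min = 4.394e-20 kg·m/s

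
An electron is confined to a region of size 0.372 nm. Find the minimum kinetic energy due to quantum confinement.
68.830 meV

Using the uncertainty principle:

1. Position uncertainty: Δx ≈ 3.720e-10 m
2. Minimum momentum uncertainty: Δp = ℏ/(2Δx) = 1.417e-25 kg·m/s
3. Minimum kinetic energy:
   KE = (Δp)²/(2m) = (1.417e-25)²/(2 × 9.109e-31 kg)
   KE = 1.103e-20 J = 68.830 meV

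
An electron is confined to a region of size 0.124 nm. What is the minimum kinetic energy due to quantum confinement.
619.469 meV

Using the uncertainty principle:

1. Position uncertainty: Δx ≈ 1.240e-10 m
2. Minimum momentum uncertainty: Δp = ℏ/(2Δx) = 4.252e-25 kg·m/s
3. Minimum kinetic energy:
   KE = (Δp)²/(2m) = (4.252e-25)²/(2 × 9.109e-31 kg)
   KE = 9.925e-20 J = 619.469 meV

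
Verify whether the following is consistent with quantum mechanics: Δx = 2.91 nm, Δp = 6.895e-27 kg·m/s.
No, it violates the uncertainty principle (impossible measurement).

Calculate the product ΔxΔp:
ΔxΔp = (2.910e-09 m) × (6.895e-27 kg·m/s)
ΔxΔp = 2.006e-35 J·s

Compare to the minimum allowed value ℏ/2:
ℏ/2 = 5.273e-35 J·s

Since ΔxΔp = 2.006e-35 J·s < 5.273e-35 J·s = ℏ/2,
the measurement violates the uncertainty principle.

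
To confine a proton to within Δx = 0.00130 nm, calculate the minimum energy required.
3.069 eV

Localizing a particle requires giving it sufficient momentum uncertainty:

1. From uncertainty principle: Δp ≥ ℏ/(2Δx)
   Δp_min = (1.055e-34 J·s) / (2 × 1.300e-12 m)
   Δp_min = 4.056e-23 kg·m/s

2. This momentum uncertainty corresponds to kinetic energy:
   KE ≈ (Δp)²/(2m) = (4.056e-23)²/(2 × 1.673e-27 kg)
   KE = 4.918e-19 J = 3.069 eV

Tighter localization requires more energy.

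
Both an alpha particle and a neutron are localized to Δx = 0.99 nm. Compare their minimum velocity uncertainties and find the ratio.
The neutron has the larger minimum velocity uncertainty, by a ratio of 4.0.

For both particles, Δp_min = ℏ/(2Δx) = 5.326e-26 kg·m/s (same for both).

The velocity uncertainty is Δv = Δp/m:
- alpha particle: Δv = 5.326e-26 / 6.645e-27 = 8.016e+00 m/s = 8.016 m/s
- neutron: Δv = 5.326e-26 / 1.675e-27 = 3.180e+01 m/s = 31.799 m/s

Ratio: 3.180e+01 / 8.016e+00 = 4.0

The lighter particle has larger velocity uncertainty because Δv ∝ 1/m.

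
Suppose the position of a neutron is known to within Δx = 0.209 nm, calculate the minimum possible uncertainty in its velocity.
150.627 m/s

Using the Heisenberg uncertainty principle and Δp = mΔv:
ΔxΔp ≥ ℏ/2
Δx(mΔv) ≥ ℏ/2

The minimum uncertainty in velocity is:
Δv_min = ℏ/(2mΔx)
Δv_min = (1.055e-34 J·s) / (2 × 1.675e-27 kg × 2.090e-10 m)
Δv_min = 1.506e+02 m/s = 150.627 m/s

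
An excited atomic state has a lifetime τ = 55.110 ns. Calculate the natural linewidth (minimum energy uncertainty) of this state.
5.972 neV

Using the energy-time uncertainty principle:
ΔEΔt ≥ ℏ/2

The lifetime τ represents the time uncertainty Δt.
The natural linewidth (minimum energy uncertainty) is:

ΔE = ℏ/(2τ)
ΔE = (1.055e-34 J·s) / (2 × 5.511e-08 s)
ΔE = 9.568e-28 J = 5.972 neV

This natural linewidth limits the precision of spectroscopic measurements.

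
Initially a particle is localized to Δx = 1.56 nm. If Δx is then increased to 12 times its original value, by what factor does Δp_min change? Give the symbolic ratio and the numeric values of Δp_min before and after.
Original Δp_min = 3.380 × 10^-26 kg·m/s; new Δp'_min = 2.817 × 10^-27 kg·m/s; ratio Δp'_min/Δp_min = 1/12.

From the uncertainty principle ΔxΔp ≥ ℏ/2, the minimum momentum uncertainty is Δp_min = ℏ/(2Δx).

Original (Δx = 1.56 nm = 1.560e-09 m):
Δp_min = (1.055e-34 J·s)/(2 × 1.560e-09 m) = 3.380e-26 kg·m/s

When Δx → 12Δx:
Δp'_min = ℏ/(2 × 12Δx) = (1/12) × ℏ/(2Δx) = (1/12) × Δp_min
Δp'_min = 1/12 × 3.380e-26 kg·m/s = 2.817e-27 kg·m/s

Since Δp_min ∝ 1/Δx, when Δx is increased to 12 times its original value, Δp_min decreases to 1/12 of its original value.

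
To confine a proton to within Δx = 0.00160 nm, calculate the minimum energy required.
2.026 eV

Localizing a particle requires giving it sufficient momentum uncertainty:

1. From uncertainty principle: Δp ≥ ℏ/(2Δx)
   Δp_min = (1.055e-34 J·s) / (2 × 1.600e-12 m)
   Δp_min = 3.296e-23 kg·m/s

2. This momentum uncertainty corresponds to kinetic energy:
   KE ≈ (Δp)²/(2m) = (3.296e-23)²/(2 × 1.673e-27 kg)
   KE = 3.247e-19 J = 2.026 eV

Tighter localization requires more energy.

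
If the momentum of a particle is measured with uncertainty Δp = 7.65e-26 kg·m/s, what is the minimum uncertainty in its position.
689.263 pm

Using the Heisenberg uncertainty principle:
ΔxΔp ≥ ℏ/2

The minimum uncertainty in position is:
Δx_min = ℏ/(2Δp)
Δx_min = (1.055e-34 J·s) / (2 × 7.650e-26 kg·m/s)
Δx_min = 6.893e-10 m = 689.263 pm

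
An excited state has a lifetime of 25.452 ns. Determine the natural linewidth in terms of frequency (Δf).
3.127 MHz

Using the energy-time uncertainty principle and E = hf:
ΔEΔt ≥ ℏ/2
hΔf·Δt ≥ ℏ/2

The minimum frequency uncertainty is:
Δf = ℏ/(2hτ) = 1/(4πτ)
Δf = 1/(4π × 2.545e-08 s)
Δf = 3.127e+06 Hz = 3.127 MHz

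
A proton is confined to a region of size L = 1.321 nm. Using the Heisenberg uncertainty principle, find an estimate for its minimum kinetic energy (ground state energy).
2.973 μeV

Using the uncertainty principle to estimate ground state energy:

1. The position uncertainty is approximately the confinement size:
   Δx ≈ L = 1.321e-09 m

2. From ΔxΔp ≥ ℏ/2, the minimum momentum uncertainty is:
   Δp ≈ ℏ/(2L) = 3.992e-26 kg·m/s

3. The kinetic energy is approximately:
   KE ≈ (Δp)²/(2m) = (3.992e-26)²/(2 × 1.673e-27 kg)
   KE ≈ 4.763e-25 J = 2.973 μeV

This is an order-of-magnitude estimate of the ground state energy.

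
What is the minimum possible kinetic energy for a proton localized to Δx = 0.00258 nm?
779.318 meV

Localizing a particle requires giving it sufficient momentum uncertainty:

1. From uncertainty principle: Δp ≥ ℏ/(2Δx)
   Δp_min = (1.055e-34 J·s) / (2 × 2.580e-12 m)
   Δp_min = 2.044e-23 kg·m/s

2. This momentum uncertainty corresponds to kinetic energy:
   KE ≈ (Δp)²/(2m) = (2.044e-23)²/(2 × 1.673e-27 kg)
   KE = 1.249e-19 J = 779.318 meV

Tighter localization requires more energy.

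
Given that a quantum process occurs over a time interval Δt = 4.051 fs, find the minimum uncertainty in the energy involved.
81.241 meV

Using the energy-time uncertainty principle:
ΔEΔt ≥ ℏ/2

The minimum uncertainty in energy is:
ΔE_min = ℏ/(2Δt)
ΔE_min = (1.055e-34 J·s) / (2 × 4.051e-15 s)
ΔE_min = 1.302e-20 J = 81.241 meV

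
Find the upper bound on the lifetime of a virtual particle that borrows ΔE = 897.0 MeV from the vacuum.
3.669 × 10^-25 s

Using the energy-time uncertainty principle:
ΔEΔt ≥ ℏ/2

For a virtual particle borrowing energy ΔE, the maximum lifetime is:
Δt_max = ℏ/(2ΔE)

Converting energy:
ΔE = 897.0 MeV = 1.437e-10 J

Δt_max = (1.055e-34 J·s) / (2 × 1.437e-10 J)
Δt_max = 3.669e-25 s = 3.669 × 10^-25 s

Virtual particles with higher borrowed energy exist for shorter times.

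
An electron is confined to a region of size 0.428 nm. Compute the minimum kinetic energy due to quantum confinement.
51.997 meV

Using the uncertainty principle:

1. Position uncertainty: Δx ≈ 4.280e-10 m
2. Minimum momentum uncertainty: Δp = ℏ/(2Δx) = 1.232e-25 kg·m/s
3. Minimum kinetic energy:
   KE = (Δp)²/(2m) = (1.232e-25)²/(2 × 9.109e-31 kg)
   KE = 8.331e-21 J = 51.997 meV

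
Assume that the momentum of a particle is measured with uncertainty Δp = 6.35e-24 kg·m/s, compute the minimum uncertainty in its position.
8.304 pm

Using the Heisenberg uncertainty principle:
ΔxΔp ≥ ℏ/2

The minimum uncertainty in position is:
Δx_min = ℏ/(2Δp)
Δx_min = (1.055e-34 J·s) / (2 × 6.350e-24 kg·m/s)
Δx_min = 8.304e-12 m = 8.304 pm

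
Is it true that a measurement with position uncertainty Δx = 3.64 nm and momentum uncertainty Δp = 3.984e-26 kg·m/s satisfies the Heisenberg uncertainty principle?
Yes, it satisfies the uncertainty principle.

Calculate the product ΔxΔp:
ΔxΔp = (3.640e-09 m) × (3.984e-26 kg·m/s)
ΔxΔp = 1.450e-34 J·s

Compare to the minimum allowed value ℏ/2:
ℏ/2 = 5.273e-35 J·s

Since ΔxΔp = 1.450e-34 J·s ≥ 5.273e-35 J·s = ℏ/2,
the measurement satisfies the uncertainty principle.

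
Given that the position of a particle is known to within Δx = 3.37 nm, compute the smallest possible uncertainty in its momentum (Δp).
1.565 × 10^-26 kg·m/s

Using the Heisenberg uncertainty principle:
ΔxΔp ≥ ℏ/2

The minimum uncertainty in momentum is:
Δp_min = ℏ/(2Δx)
Δp_min = (1.055e-34 J·s) / (2 × 3.370e-09 m)
Δp_min = 1.565e-26 kg·m/s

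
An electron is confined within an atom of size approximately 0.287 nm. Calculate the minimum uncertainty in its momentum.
1.837 × 10^-25 kg·m/s

Using the Heisenberg uncertainty principle:
ΔxΔp ≥ ℏ/2

With Δx ≈ L = 2.870e-10 m (the confinement size):
Δp_min = ℏ/(2Δx)
Δp_min = (1.055e-34 J·s) / (2 × 2.870e-10 m)
Δp_min = 1.837e-25 kg·m/s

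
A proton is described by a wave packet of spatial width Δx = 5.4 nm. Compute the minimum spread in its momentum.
9.765 × 10^-27 kg·m/s

For a wave packet, the spatial width Δx and momentum spread Δp are related by the uncertainty principle:
ΔxΔp ≥ ℏ/2

The minimum momentum spread is:
Δp_min = ℏ/(2Δx)
Δp_min = (1.055e-34 J·s) / (2 × 5.400e-09 m)
Δp_min = 9.765e-27 kg·m/s

A wave packet cannot have both a well-defined position and well-defined momentum.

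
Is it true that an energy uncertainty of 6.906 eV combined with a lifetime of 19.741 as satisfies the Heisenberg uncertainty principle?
No, it violates the uncertainty relation.

Calculate the product ΔEΔt:
ΔE = 6.906 eV = 1.106e-18 J
ΔEΔt = (1.106e-18 J) × (1.974e-17 s)
ΔEΔt = 2.184e-35 J·s

Compare to the minimum allowed value ℏ/2:
ℏ/2 = 5.273e-35 J·s

Since ΔEΔt = 2.184e-35 J·s < 5.273e-35 J·s = ℏ/2,
this violates the uncertainty relation.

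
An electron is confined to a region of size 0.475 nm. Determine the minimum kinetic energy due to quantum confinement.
42.216 meV

Using the uncertainty principle:

1. Position uncertainty: Δx ≈ 4.750e-10 m
2. Minimum momentum uncertainty: Δp = ℏ/(2Δx) = 1.110e-25 kg·m/s
3. Minimum kinetic energy:
   KE = (Δp)²/(2m) = (1.110e-25)²/(2 × 9.109e-31 kg)
   KE = 6.764e-21 J = 42.216 meV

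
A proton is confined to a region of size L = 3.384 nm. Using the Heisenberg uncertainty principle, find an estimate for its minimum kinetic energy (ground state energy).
452.995 neV

Using the uncertainty principle to estimate ground state energy:

1. The position uncertainty is approximately the confinement size:
   Δx ≈ L = 3.384e-09 m

2. From ΔxΔp ≥ ℏ/2, the minimum momentum uncertainty is:
   Δp ≈ ℏ/(2L) = 1.558e-26 kg·m/s

3. The kinetic energy is approximately:
   KE ≈ (Δp)²/(2m) = (1.558e-26)²/(2 × 1.673e-27 kg)
   KE ≈ 7.258e-26 J = 452.995 neV

This is an order-of-magnitude estimate of the ground state energy.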